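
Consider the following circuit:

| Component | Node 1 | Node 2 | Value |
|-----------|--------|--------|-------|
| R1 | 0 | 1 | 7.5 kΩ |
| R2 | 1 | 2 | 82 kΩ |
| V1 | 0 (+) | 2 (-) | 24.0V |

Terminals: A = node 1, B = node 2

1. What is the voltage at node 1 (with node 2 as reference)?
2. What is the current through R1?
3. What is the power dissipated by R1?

Nodal analysis, taking node 2 as the 0 V reference.
Source V1 fixes V_0 = 24 V.
KCL at each unknown node (sum of currents leaving = 0; resistances in Ω):
  Node 1: (V_1 - 24)/7500 + (V_1 - 0)/82000 = 0
Collecting terms: 0.0001455 × V_1 = 0.0032  =>  V_1 = 21.99 V
Part 1:
  Read off the nodal solution: V_1 = 21.99 V
Part 2:
  I_R1 = (V_0 - V_1)/R1 = (24 - 21.99)/7500 = 0.0002682 A
  Magnitude: I_R1 = 0.0002682 A
Part 3:
  I_R1 = (V_0 - V_1)/R1 = (24 - 21.99)/7500 = 0.0002682 A
  P_R1 = I_R1² × R1 = (0.0002682)² × 7500 = 0.0005393 W

Final answers:
1. V_1 = 21.99 V
2. I_R1 = 0.0002682 A
3. P_R1 = 0.0005393 W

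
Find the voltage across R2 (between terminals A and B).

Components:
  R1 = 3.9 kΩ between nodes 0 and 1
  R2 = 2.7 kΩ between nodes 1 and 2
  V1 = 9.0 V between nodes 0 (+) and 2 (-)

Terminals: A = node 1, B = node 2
R1 and R2 are in series across V1 (node 0 → node 1 → node 2), and the output A–B is taken across R2, so this is a voltage divider.
Series current: I = V1/(R1 + R2) = 9/(3900 + 2700) = 9/6600 = 0.001364 A
V_R2 = I × R2 = V1 × R2/(R1 + R2) = 9 × 2700/6600 = 3.682 V

Final answer: 3.682 V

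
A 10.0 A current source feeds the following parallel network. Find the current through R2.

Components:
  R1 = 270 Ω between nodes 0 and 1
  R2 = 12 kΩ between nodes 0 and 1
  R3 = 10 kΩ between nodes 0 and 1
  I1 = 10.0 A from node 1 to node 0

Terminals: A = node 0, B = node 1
All resistors sit directly between nodes 0 and 1, so they are in parallel and share one voltage V; the full source current 10 A splits among them.
1/R_par = 1/270 + 1/12000 + 1/10000 = 0.003887 S  =>  R_par = 257.3 Ω
V = I × R_par = 10 × 257.3 = 2573 V
I_R2 = V/R2 = 2573/12000 = 0.2144 A

Final answer: 0.2144 A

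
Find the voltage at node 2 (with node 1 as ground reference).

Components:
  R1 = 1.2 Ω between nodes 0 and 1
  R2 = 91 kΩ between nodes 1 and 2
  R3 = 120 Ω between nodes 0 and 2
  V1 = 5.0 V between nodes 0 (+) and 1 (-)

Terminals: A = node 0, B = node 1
Nodal analysis, taking node 1 as the 0 V reference.
Source V1 fixes V_0 = 5 V.
KCL at each unknown node (sum of currents leaving = 0; resistances in Ω):
  Node 2: (V_2 - 0)/91000 + (V_2 - 5)/120 = 0
Collecting terms: 0.008344 × V_2 = 0.04167  =>  V_2 = 4.993 V
The requested potential is V_2 = 4.993 V.

Final answer: V_2 = 4.993 V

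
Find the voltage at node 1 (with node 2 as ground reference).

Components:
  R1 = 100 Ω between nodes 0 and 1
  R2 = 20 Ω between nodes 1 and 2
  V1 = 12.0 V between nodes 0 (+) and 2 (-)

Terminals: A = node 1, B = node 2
Nodal analysis, taking node 2 as the 0 V reference.
Source V1 fixes V_0 = 12 V.
KCL at each unknown node (sum of currents leaving = 0; resistances in Ω):
  Node 1: (V_1 - 12)/100 + (V_1 - 0)/20 = 0
Collecting terms: 0.06 × V_1 = 0.12  =>  V_1 = 2 V
The requested potential is V_1 = 2 V.

Final answer: V_1 = 2 V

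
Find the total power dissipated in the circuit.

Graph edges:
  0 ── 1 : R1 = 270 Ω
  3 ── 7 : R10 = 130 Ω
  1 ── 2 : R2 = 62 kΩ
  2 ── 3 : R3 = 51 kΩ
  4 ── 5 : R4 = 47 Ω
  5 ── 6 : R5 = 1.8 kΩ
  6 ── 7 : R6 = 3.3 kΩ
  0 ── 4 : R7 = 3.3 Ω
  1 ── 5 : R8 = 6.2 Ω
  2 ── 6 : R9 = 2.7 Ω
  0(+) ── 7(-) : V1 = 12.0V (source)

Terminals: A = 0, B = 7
Nodal analysis, taking node 7 as the 0 V reference.
Source V1 fixes V_0 = 12 V.
KCL at each unknown node (sum of currents leaving = 0; resistances in Ω):
  Node 1: (V_1 - 12)/270 + (V_1 - V_2)/62000 + (V_1 - V_5)/6.2 = 0
  Node 2: (V_2 - V_1)/62000 + (V_2 - V_3)/51000 + (V_2 - V_6)/2.7 = 0
  Node 3: (V_3 - V_2)/51000 + (V_3 - 0)/130 = 0
  Node 4: (V_4 - V_5)/47 + (V_4 - 12)/3.3 = 0
  Node 5: (V_5 - V_4)/47 + (V_5 - V_6)/1800 + (V_5 - V_1)/6.2 = 0
  Node 6: (V_6 - V_5)/1800 + (V_6 - 0)/3300 + (V_6 - V_2)/2.7 = 0
Collecting terms (coefficients in siemens):
  0.165·V_1 - 0.00001613·V_2 - 0.1613·V_5 = 0.04444
  0.3704·V_2 - 0.00001613·V_1 - 0.00001961·V_3 - 0.3704·V_6 = 0
  0.007712·V_3 - 0.00001961·V_2 = 0
  0.3243·V_4 - 0.02128·V_5 = 3.636
  0.1831·V_5 - 0.1613·V_1 - 0.02128·V_4 - 0.0005556·V_6 = 0
  0.3712·V_6 - 0.3704·V_2 - 0.0005556·V_5 = 0
Solving these 6 simultaneous equations (Gaussian elimination) gives:
  V_1 = 11.9 V, V_2 = 7.604 V, V_3 = 0.01933 V, V_4 = 11.99 V
  V_5 = 11.9 V, V_6 = 7.605 V
Power in each resistor, P = (ΔV)²/R:
  P_R1 = (12 - 11.9)²/270 = 0.00003883 W
  P_R2 = (11.9 - 7.604)²/62000 = 0.0002973 W
  P_R3 = (7.604 - 0.01933)²/51000 = 0.001128 W
  P_R4 = (11.99 - 11.9)²/47 = 0.0002022 W
  P_R5 = (11.9 - 7.605)²/1800 = 0.01023 W
  P_R6 = (7.605 - 0)²/3300 = 0.01752 W
  P_R7 = (12 - 11.99)²/3.3 = 0.00001419 W
  P_R8 = (11.9 - 11.9)²/6.2 = 0.0000005958 W
  P_R9 = (7.604 - 7.605)²/2.7 = 0.00000001706 W
  P_R10 = (0.01933 - 0)²/130 = 0.000002876 W
P_total = P_R1 + P_R2 + P_R3 + P_R4 + P_R5 + P_R6 + P_R7 + P_R8 + P_R9 + P_R10 = 0.02944 W

Final answer: 0.02944 W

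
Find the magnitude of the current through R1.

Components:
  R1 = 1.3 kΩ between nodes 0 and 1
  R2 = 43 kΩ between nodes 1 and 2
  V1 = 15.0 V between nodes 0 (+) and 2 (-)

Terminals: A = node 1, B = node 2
Nodal analysis, taking node 2 as the 0 V reference.
Source V1 fixes V_0 = 15 V.
KCL at each unknown node (sum of currents leaving = 0; resistances in Ω):
  Node 1: (V_1 - 15)/1300 + (V_1 - 0)/43000 = 0
Collecting terms: 0.0007925 × V_1 = 0.01154  =>  V_1 = 14.56 V
I_R1 = (V_0 - V_1)/R1 = (15 - 14.56)/1300 = 0.0003386 A
|I_R1| = 0.0003386 A

Final answer: |I_R1| = 0.0003386 A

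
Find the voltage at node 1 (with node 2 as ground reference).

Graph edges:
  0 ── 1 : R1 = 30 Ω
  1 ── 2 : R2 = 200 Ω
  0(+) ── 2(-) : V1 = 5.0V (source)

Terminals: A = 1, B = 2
Nodal analysis, taking node 2 as the 0 V reference.
Source V1 fixes V_0 = 5 V.
KCL at each unknown node (sum of currents leaving = 0; resistances in Ω):
  Node 1: (V_1 - 5)/30 + (V_1 - 0)/200 = 0
Collecting terms: 0.03833 × V_1 = 0.1667  =>  V_1 = 4.348 V
The requested potential is V_1 = 4.348 V.

Final answer: V_1 = 4.348 V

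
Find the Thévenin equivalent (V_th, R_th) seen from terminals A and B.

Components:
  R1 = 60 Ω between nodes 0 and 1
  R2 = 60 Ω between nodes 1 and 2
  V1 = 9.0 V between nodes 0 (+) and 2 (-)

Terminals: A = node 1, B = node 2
Step 1 — V_th is the open-circuit voltage V_A - V_B (nothing connected across the terminals).
Nodal analysis, taking node 2 as the 0 V reference.
Source V1 fixes V_0 = 9 V.
KCL at each unknown node (sum of currents leaving = 0; resistances in Ω):
  Node 1: (V_1 - 9)/60 + (V_1 - 0)/60 = 0
Collecting terms: 0.03333 × V_1 = 0.15  =>  V_1 = 4.5 V
V_th = V_1 - V_2 = 4.5 - 0 = 4.5 V
Step 2 — R_th: zero the source — replace V1 by a short circuit (node 2 merges into node 0) — and find the resistance seen between A (node 1) and B (node 0).
Reduce the network between node 1 (A) and node 0 (B) by series/parallel combination:
  Rp1 = R1 ‖ R2 (parallel, both between nodes 0 and 1) = 1/(1/60 + 1/60) = 30 Ω
R_th = 30 Ω

Final answer: V_th = 4.5 V, R_th = 30 Ω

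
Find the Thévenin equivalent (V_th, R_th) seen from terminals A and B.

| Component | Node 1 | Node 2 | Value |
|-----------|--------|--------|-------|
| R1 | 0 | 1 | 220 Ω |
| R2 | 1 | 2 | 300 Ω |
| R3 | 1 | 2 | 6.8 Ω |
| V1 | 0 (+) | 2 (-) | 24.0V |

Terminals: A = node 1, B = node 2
Step 1 — V_th is the open-circuit voltage V_A - V_B (nothing connected across the terminals).
Nodal analysis, taking node 2 as the 0 V reference.
Source V1 fixes V_0 = 24 V.
KCL at each unknown node (sum of currents leaving = 0; resistances in Ω):
  Node 1: (V_1 - 24)/220 + (V_1 - 0)/300 + (V_1 - 0)/6.8 = 0
Collecting terms: 0.1549 × V_1 = 0.1091  =>  V_1 = 0.7041 V
V_th = V_1 - V_2 = 0.7041 - 0 = 0.7041 V
Step 2 — R_th: zero the source — replace V1 by a short circuit (node 2 merges into node 0) — and find the resistance seen between A (node 1) and B (node 0).
Reduce the network between node 1 (A) and node 0 (B) by series/parallel combination:
  Rp1 = R1 ‖ R2 ‖ R3 (parallel, all between nodes 0 and 1) = 1/(1/220 + 1/300 + 1/6.8) = 6.454 Ω
R_th = 6.454 Ω

Final answer: V_th = 0.7041 V, R_th = 6.454 Ω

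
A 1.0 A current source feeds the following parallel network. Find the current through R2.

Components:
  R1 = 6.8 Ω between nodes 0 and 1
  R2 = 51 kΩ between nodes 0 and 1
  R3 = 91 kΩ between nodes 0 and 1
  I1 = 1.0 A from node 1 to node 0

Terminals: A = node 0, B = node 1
All resistors sit directly between nodes 0 and 1, so they are in parallel and share one voltage V; the full source current 1 A splits among them.
1/R_par = 1/6.8 + 1/51000 + 1/91000 = 0.1471 S  =>  R_par = 6.799 Ω
V = I × R_par = 1 × 6.799 = 6.799 V
I_R2 = V/R2 = 6.799/51000 = 0.0001333 A

Final answer: 0.0001333 A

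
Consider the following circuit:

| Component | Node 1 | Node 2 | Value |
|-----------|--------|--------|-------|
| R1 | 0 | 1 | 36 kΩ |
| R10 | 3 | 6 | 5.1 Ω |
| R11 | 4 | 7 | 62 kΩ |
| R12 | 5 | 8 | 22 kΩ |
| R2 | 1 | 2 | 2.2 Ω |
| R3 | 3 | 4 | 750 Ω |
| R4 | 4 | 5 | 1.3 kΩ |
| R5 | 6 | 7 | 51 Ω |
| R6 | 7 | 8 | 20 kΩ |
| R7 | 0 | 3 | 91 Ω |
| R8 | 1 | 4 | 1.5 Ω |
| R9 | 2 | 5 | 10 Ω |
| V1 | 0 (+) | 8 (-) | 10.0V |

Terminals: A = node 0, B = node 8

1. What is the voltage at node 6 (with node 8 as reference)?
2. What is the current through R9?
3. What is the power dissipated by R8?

Nodal analysis, taking node 8 as the 0 V reference.
Source V1 fixes V_0 = 10 V.
KCL at each unknown node (sum of currents leaving = 0; resistances in Ω):
  Node 1: (V_1 - 10)/36000 + (V_1 - V_2)/2.2 + (V_1 - V_4)/1.5 = 0
  Node 2: (V_2 - V_1)/2.2 + (V_2 - V_5)/10 = 0
  Node 3: (V_3 - V_4)/750 + (V_3 - 10)/91 + (V_3 - V_6)/5.1 = 0
  Node 4: (V_4 - V_3)/750 + (V_4 - V_5)/1300 + (V_4 - V_1)/1.5 + (V_4 - V_7)/62000 = 0
  Node 5: (V_5 - V_4)/1300 + (V_5 - V_2)/10 + (V_5 - 0)/22000 = 0
  Node 6: (V_6 - V_7)/51 + (V_6 - V_3)/5.1 = 0
  Node 7: (V_7 - V_6)/51 + (V_7 - 0)/20000 + (V_7 - V_4)/62000 = 0
Collecting terms (coefficients in siemens):
  1.121·V_1 - 0.4545·V_2 - 0.6667·V_4 = 0.0002778
  0.5545·V_2 - 0.4545·V_1 - 0.1·V_5 = 0
  0.2084·V_3 - 0.001333·V_4 - 0.1961·V_6 = 0.1099
  0.6688·V_4 - 0.6667·V_1 - 0.001333·V_3 - 0.0007692·V_5 - 0.00001613·V_7 = 0
  0.1008·V_5 - 0.1·V_2 - 0.0007692·V_4 = 0
  0.2157·V_6 - 0.1961·V_3 - 0.01961·V_7 = 0
  0.01967·V_7 - 0.00001613·V_4 - 0.01961·V_6 = 0
Solving these 7 simultaneous equations (Gaussian elimination) gives:
  V_1 = 9.6 V, V_2 = 9.599 V, V_3 = 9.916 V, V_4 = 9.601 V
  V_5 = 9.595 V, V_6 = 9.914 V, V_7 = 9.888 V
Part 1:
  Read off the nodal solution: V_6 = 9.914 V
Part 2:
  I_R9 = (V_2 - V_5)/R9 = (9.599 - 9.595)/10 = 0.0004316 A
  Magnitude: I_R9 = 0.0004316 A
Part 3:
  I_R8 = (V_1 - V_4)/R8 = (9.6 - 9.601)/1.5 = -0.0004205 A
  P_R8 = I_R8² × R8 = (-0.0004205)² × 1.5 = 0.0000002652 W

Final answers:
1. V_6 = 9.914 V
2. I_R9 = 0.0004316 A
3. P_R8 = 2.652e-07 W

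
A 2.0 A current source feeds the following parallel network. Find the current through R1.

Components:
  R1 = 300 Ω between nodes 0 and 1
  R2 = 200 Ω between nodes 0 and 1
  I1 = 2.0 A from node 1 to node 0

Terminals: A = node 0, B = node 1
All resistors sit directly between nodes 0 and 1, so they are in parallel and share one voltage V; the full source current 2 A splits among them.
1/R_par = 1/300 + 1/200 = 0.008333 S  =>  R_par = 120 Ω
V = I × R_par = 2 × 120 = 240 V
I_R1 = V/R1 = 240/300 = 0.8 A

Final answer: 0.8 A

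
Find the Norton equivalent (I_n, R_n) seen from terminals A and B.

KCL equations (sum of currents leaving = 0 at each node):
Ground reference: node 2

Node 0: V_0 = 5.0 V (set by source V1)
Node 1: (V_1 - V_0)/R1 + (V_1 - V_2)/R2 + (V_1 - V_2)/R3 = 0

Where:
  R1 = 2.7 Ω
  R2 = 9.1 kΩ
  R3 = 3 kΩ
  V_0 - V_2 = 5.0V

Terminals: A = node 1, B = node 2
Find the Thévenin equivalent first; then I_n = V_th/R_th and R_n = R_th.
Step 1 — V_th is the open-circuit voltage V_A - V_B (nothing connected across the terminals).
Nodal analysis, taking node 2 as the 0 V reference.
Source V1 fixes V_0 = 5 V.
KCL at each unknown node (sum of currents leaving = 0; resistances in Ω):
  Node 1: (V_1 - 5)/2.7 + (V_1 - 0)/9100 + (V_1 - 0)/3000 = 0
Collecting terms: 0.3708 × V_1 = 1.852  =>  V_1 = 4.994 V
V_th = V_1 - V_2 = 4.994 - 0 = 4.994 V
Step 2 — R_th: zero the source — replace V1 by a short circuit (node 2 merges into node 0) — and find the resistance seen between A (node 1) and B (node 0).
Reduce the network between node 1 (A) and node 0 (B) by series/parallel combination:
  Rp1 = R1 ‖ R2 ‖ R3 (parallel, all between nodes 0 and 1) = 1/(1/2.7 + 1/9100 + 1/3000) = 2.697 Ω
R_th = 2.697 Ω
I_n = V_th/R_th = 4.994/2.697 = 1.852 A, and R_n = R_th = 2.697 Ω

Final answer: I_n = 1.852 A, R_n = 2.697 Ω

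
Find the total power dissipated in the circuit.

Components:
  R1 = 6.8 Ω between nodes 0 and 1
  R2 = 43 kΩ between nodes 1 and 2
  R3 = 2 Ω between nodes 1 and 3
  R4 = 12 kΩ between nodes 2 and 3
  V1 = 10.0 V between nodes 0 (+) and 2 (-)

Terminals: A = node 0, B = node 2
Nodal analysis, taking node 2 as the 0 V reference.
Source V1 fixes V_0 = 10 V.
KCL at each unknown node (sum of currents leaving = 0; resistances in Ω):
  Node 1: (V_1 - 10)/6.8 + (V_1 - 0)/43000 + (V_1 - V_3)/2 = 0
  Node 3: (V_3 - V_1)/2 + (V_3 - 0)/12000 = 0
Collecting terms (coefficients in siemens):
  0.6471·V_1 - 0.5·V_3 = 1.471
  0.5001·V_3 - 0.5·V_1 = 0
Determinant D = (0.6471)(0.5001) - (-0.5)(-0.5) = 0.07359
V_1 = [(1.471)(0.5001) - (-0.5)(0)]/D = 9.993 V
V_3 = [(0.6471)(0) - (1.471)(-0.5)]/D = 9.991 V
Power in each resistor, P = (ΔV)²/R:
  P_R1 = (10 - 9.993)²/6.8 = 0.000007712 W
  P_R2 = (9.993 - 0)²/43000 = 0.002322 W
  P_R3 = (9.993 - 9.991)²/2 = 0.000001386 W
  P_R4 = (0 - 9.991)²/12000 = 0.008318 W
P_total = P_R1 + P_R2 + P_R3 + P_R4 = 0.01065 W

Final answer: 0.01065 W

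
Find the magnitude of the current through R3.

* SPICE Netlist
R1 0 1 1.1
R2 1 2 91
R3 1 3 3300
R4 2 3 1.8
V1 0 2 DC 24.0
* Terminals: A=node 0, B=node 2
Nodal analysis, taking node 2 as the 0 V reference.
Source V1 fixes V_0 = 24 V.
KCL at each unknown node (sum of currents leaving = 0; resistances in Ω):
  Node 1: (V_1 - 24)/1.1 + (V_1 - 0)/91 + (V_1 - V_3)/3300 = 0
  Node 3: (V_3 - V_1)/3300 + (V_3 - 0)/1.8 = 0
Collecting terms (coefficients in siemens):
  0.9204·V_1 - 0.000303·V_3 = 21.82
  0.5559·V_3 - 0.000303·V_1 = 0
Determinant D = (0.9204)(0.5559) - (-0.000303)(-0.000303) = 0.5116
V_1 = [(21.82)(0.5559) - (-0.000303)(0)]/D = 23.71 V
V_3 = [(0.9204)(0) - (21.82)(-0.000303)]/D = 0.01292 V
I_R3 = (V_1 - V_3)/R3 = (23.71 - 0.01292)/3300 = 0.00718 A
|I_R3| = 0.00718 A

Final answer: |I_R3| = 0.00718 A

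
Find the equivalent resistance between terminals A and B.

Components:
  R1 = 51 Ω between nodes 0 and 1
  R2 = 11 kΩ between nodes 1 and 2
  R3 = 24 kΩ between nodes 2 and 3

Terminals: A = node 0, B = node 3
Reduce the network between node 0 (A) and node 3 (B) by series/parallel combination:
  Rs1 = R1 + R2 (series, joined only at node 1) = 51 + 11000 = 11050 Ω
  Rs2 = R3 + Rs1 (series, joined only at node 2) = 24000 + 11050 = 35050 Ω
R_eq = 35.05 kΩ

Final answer: 35.05 kΩ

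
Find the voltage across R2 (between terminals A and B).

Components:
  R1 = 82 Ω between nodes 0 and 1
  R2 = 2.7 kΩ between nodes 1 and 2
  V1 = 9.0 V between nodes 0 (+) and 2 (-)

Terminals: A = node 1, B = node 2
R1 and R2 are in series across V1 (node 0 → node 1 → node 2), and the output A–B is taken across R2, so this is a voltage divider.
Series current: I = V1/(R1 + R2) = 9/(82 + 2700) = 9/2782 = 0.003235 A
V_R2 = I × R2 = V1 × R2/(R1 + R2) = 9 × 2700/2782 = 8.735 V

Final answer: 8.735 V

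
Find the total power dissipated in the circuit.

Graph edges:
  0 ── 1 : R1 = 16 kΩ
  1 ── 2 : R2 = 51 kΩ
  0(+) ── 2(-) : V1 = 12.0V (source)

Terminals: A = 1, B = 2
Nodal analysis, taking node 2 as the 0 V reference.
Source V1 fixes V_0 = 12 V.
KCL at each unknown node (sum of currents leaving = 0; resistances in Ω):
  Node 1: (V_1 - 12)/16000 + (V_1 - 0)/51000 = 0
Collecting terms: 0.00008211 × V_1 = 0.00075  =>  V_1 = 9.134 V
Power in each resistor, P = (ΔV)²/R:
  P_R1 = (12 - 9.134)²/16000 = 0.0005133 W
  P_R2 = (9.134 - 0)²/51000 = 0.001636 W
P_total = P_R1 + P_R2 = 0.002149 W

Final answer: 0.002149 W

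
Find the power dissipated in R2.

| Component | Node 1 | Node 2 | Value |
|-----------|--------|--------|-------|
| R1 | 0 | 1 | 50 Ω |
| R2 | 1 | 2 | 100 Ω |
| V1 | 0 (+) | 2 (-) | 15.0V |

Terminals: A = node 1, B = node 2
Nodal analysis, taking node 2 as the 0 V reference.
Source V1 fixes V_0 = 15 V.
KCL at each unknown node (sum of currents leaving = 0; resistances in Ω):
  Node 1: (V_1 - 15)/50 + (V_1 - 0)/100 = 0
Collecting terms: 0.03 × V_1 = 0.3  =>  V_1 = 10 V
I_R2 = (V_1 - V_2)/R2 = (10 - 0)/100 = 0.1 A
P_R2 = I_R2² × R2 = (0.1)² × 100 = 1 W

Final answer: 1 W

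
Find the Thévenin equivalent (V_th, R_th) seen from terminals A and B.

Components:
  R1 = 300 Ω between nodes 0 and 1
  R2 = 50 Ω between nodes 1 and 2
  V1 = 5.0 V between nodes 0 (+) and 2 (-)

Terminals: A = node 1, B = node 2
Step 1 — V_th is the open-circuit voltage V_A - V_B (nothing connected across the terminals).
Nodal analysis, taking node 2 as the 0 V reference.
Source V1 fixes V_0 = 5 V.
KCL at each unknown node (sum of currents leaving = 0; resistances in Ω):
  Node 1: (V_1 - 5)/300 + (V_1 - 0)/50 = 0
Collecting terms: 0.02333 × V_1 = 0.01667  =>  V_1 = 0.7143 V
V_th = V_1 - V_2 = 0.7143 - 0 = 0.7143 V
Step 2 — R_th: zero the source — replace V1 by a short circuit (node 2 merges into node 0) — and find the resistance seen between A (node 1) and B (node 0).
Reduce the network between node 1 (A) and node 0 (B) by series/parallel combination:
  Rp1 = R1 ‖ R2 (parallel, both between nodes 0 and 1) = 1/(1/300 + 1/50) = 42.86 Ω
R_th = 42.86 Ω

Final answer: V_th = 0.7143 V, R_th = 42.86 Ω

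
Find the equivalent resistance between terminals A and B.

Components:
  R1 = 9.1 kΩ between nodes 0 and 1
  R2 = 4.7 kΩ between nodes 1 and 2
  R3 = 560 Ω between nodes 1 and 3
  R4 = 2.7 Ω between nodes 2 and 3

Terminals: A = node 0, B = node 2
Reduce the network between node 0 (A) and node 2 (B) by series/parallel combination:
  Rs1 = R3 + R4 (series, joined only at node 3) = 560 + 2.7 = 562.7 Ω
  Rp1 = R2 ‖ Rs1 (parallel, both between nodes 1 and 2) = 1/(1/4700 + 1/562.7) = 502.5 Ω
  Rs2 = R1 + Rp1 (series, joined only at node 1) = 9100 + 502.5 = 9603 Ω
R_eq = 9.603 kΩ

Final answer: 9.603 kΩ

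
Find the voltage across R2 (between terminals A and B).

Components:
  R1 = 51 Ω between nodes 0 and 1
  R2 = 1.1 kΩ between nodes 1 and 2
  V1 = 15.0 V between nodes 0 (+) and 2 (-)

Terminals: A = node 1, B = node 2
R1 and R2 are in series across V1 (node 0 → node 1 → node 2), and the output A–B is taken across R2, so this is a voltage divider.
Series current: I = V1/(R1 + R2) = 15/(51 + 1100) = 15/1151 = 0.01303 A
V_R2 = I × R2 = V1 × R2/(R1 + R2) = 15 × 1100/1151 = 14.34 V

Final answer: 14.34 V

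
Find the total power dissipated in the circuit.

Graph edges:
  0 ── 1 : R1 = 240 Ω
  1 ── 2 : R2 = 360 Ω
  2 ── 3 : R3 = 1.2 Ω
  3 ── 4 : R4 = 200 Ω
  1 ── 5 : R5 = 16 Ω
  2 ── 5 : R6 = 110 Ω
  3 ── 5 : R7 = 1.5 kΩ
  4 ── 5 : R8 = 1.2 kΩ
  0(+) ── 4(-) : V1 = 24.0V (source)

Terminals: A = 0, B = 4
Nodal analysis, taking node 4 as the 0 V reference.
Source V1 fixes V_0 = 24 V.
KCL at each unknown node (sum of currents leaving = 0; resistances in Ω):
  Node 1: (V_1 - 24)/240 + (V_1 - V_2)/360 + (V_1 - V_5)/16 = 0
  Node 2: (V_2 - V_1)/360 + (V_2 - V_3)/1.2 + (V_2 - V_5)/110 = 0
  Node 3: (V_3 - V_2)/1.2 + (V_3 - 0)/200 + (V_3 - V_5)/1500 = 0
  Node 5: (V_5 - V_1)/16 + (V_5 - V_2)/110 + (V_5 - V_3)/1500 + (V_5 - 0)/1200 = 0
Collecting terms (coefficients in siemens):
  0.06944·V_1 - 0.002778·V_2 - 0.0625·V_5 = 0.1
  0.8452·V_2 - 0.002778·V_1 - 0.8333·V_3 - 0.009091·V_5 = 0
  0.839·V_3 - 0.8333·V_2 - 0.0006667·V_5 = 0
  0.07309·V_5 - 0.0625·V_1 - 0.009091·V_2 - 0.0006667·V_3 = 0
Solving these 4 simultaneous equations (Gaussian elimination) gives:
  V_1 = 11.95 V, V_2 = 8.203 V, V_3 = 8.157 V, V_5 = 11.31 V
Power in each resistor, P = (ΔV)²/R:
  P_R1 = (24 - 11.95)²/240 = 0.605 W
  P_R2 = (11.95 - 8.203)²/360 = 0.03899 W
  P_R3 = (8.203 - 8.157)²/1.2 = 0.001795 W
  P_R4 = (8.157 - 0)²/200 = 0.3326 W
  P_R5 = (11.95 - 11.31)²/16 = 0.02535 W
  P_R6 = (8.203 - 11.31)²/110 = 0.08792 W
  P_R7 = (8.157 - 11.31)²/1500 = 0.006641 W
  P_R8 = (0 - 11.31)²/1200 = 0.1066 W
P_total = P_R1 + P_R2 + P_R3 + P_R4 + P_R5 + P_R6 + P_R7 + P_R8 = 1.205 W

Final answer: 1.205 W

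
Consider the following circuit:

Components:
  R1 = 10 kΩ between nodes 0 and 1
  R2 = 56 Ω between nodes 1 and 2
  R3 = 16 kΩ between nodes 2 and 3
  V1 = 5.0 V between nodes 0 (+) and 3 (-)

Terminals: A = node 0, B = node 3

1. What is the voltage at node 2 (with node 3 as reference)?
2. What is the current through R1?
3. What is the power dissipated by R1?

Nodal analysis, taking node 3 as the 0 V reference.
Source V1 fixes V_0 = 5 V.
KCL at each unknown node (sum of currents leaving = 0; resistances in Ω):
  Node 1: (V_1 - 5)/10000 + (V_1 - V_2)/56 = 0
  Node 2: (V_2 - V_1)/56 + (V_2 - 0)/16000 = 0
Collecting terms (coefficients in siemens):
  0.01796·V_1 - 0.01786·V_2 = 0.0005
  0.01792·V_2 - 0.01786·V_1 = 0
Determinant D = (0.01796)(0.01792) - (-0.01786)(-0.01786) = 0.000002908
V_1 = [(0.0005)(0.01792) - (-0.01786)(0)]/D = 3.081 V
V_2 = [(0.01796)(0) - (0.0005)(-0.01786)]/D = 3.07 V
Part 1:
  Read off the nodal solution: V_2 = 3.07 V
Part 2:
  I_R1 = (V_0 - V_1)/R1 = (5 - 3.081)/10000 = 0.0001919 A
  Magnitude: I_R1 = 0.0001919 A
Part 3:
  I_R1 = (V_0 - V_1)/R1 = (5 - 3.081)/10000 = 0.0001919 A
  P_R1 = I_R1² × R1 = (0.0001919)² × 10000 = 0.0003682 W

Final answers:
1. V_2 = 3.07 V
2. I_R1 = 0.0001919 A
3. P_R1 = 0.0003682 W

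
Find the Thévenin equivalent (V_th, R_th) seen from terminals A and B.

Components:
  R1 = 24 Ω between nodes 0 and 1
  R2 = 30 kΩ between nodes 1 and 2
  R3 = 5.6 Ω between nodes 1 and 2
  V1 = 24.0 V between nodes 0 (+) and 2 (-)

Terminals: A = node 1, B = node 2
Step 1 — V_th is the open-circuit voltage V_A - V_B (nothing connected across the terminals).
Nodal analysis, taking node 2 as the 0 V reference.
Source V1 fixes V_0 = 24 V.
KCL at each unknown node (sum of currents leaving = 0; resistances in Ω):
  Node 1: (V_1 - 24)/24 + (V_1 - 0)/30000 + (V_1 - 0)/5.6 = 0
Collecting terms: 0.2203 × V_1 = 1  =>  V_1 = 4.54 V
V_th = V_1 - V_2 = 4.54 - 0 = 4.54 V
Step 2 — R_th: zero the source — replace V1 by a short circuit (node 2 merges into node 0) — and find the resistance seen between A (node 1) and B (node 0).
Reduce the network between node 1 (A) and node 0 (B) by series/parallel combination:
  Rp1 = R1 ‖ R2 ‖ R3 (parallel, all between nodes 0 and 1) = 1/(1/24 + 1/30000 + 1/5.6) = 4.54 Ω
R_th = 4.54 Ω

Final answer: V_th = 4.54 V, R_th = 4.54 Ω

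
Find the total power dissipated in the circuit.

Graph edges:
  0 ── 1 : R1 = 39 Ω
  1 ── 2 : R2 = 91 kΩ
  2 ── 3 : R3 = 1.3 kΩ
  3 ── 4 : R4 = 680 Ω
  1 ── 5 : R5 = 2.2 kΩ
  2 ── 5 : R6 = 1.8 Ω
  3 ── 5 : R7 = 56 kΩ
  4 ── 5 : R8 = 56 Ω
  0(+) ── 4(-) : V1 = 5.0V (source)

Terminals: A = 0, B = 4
Nodal analysis, taking node 4 as the 0 V reference.
Source V1 fixes V_0 = 5 V.
KCL at each unknown node (sum of currents leaving = 0; resistances in Ω):
  Node 1: (V_1 - 5)/39 + (V_1 - V_2)/91000 + (V_1 - V_5)/2200 = 0
  Node 2: (V_2 - V_1)/91000 + (V_2 - V_3)/1300 + (V_2 - V_5)/1.8 = 0
  Node 3: (V_3 - V_2)/1300 + (V_3 - 0)/680 + (V_3 - V_5)/56000 = 0
  Node 5: (V_5 - V_1)/2200 + (V_5 - V_2)/1.8 + (V_5 - V_3)/56000 + (V_5 - 0)/56 = 0
Collecting terms (coefficients in siemens):
  0.02611·V_1 - 0.00001099·V_2 - 0.0004545·V_5 = 0.1282
  0.5563·V_2 - 0.00001099·V_1 - 0.0007692·V_3 - 0.5556·V_5 = 0
  0.002258·V_3 - 0.0007692·V_2 - 0.00001786·V_5 = 0
  0.5739·V_5 - 0.0004545·V_1 - 0.5556·V_2 - 0.00001786·V_3 = 0
Solving these 4 simultaneous equations (Gaussian elimination) gives:
  V_1 = 4.913 V, V_2 = 0.1214 V, V_3 = 0.04233 V, V_5 = 0.1214 V
Power in each resistor, P = (ΔV)²/R:
  P_R1 = (5 - 4.913)²/39 = 0.0001941 W
  P_R2 = (4.913 - 0.1214)²/91000 = 0.0002523 W
  P_R3 = (0.1214 - 0.04233)²/1300 = 0.000004811 W
  P_R4 = (0.04233 - 0)²/680 = 0.000002635 W
  P_R5 = (4.913 - 0.1214)²/2200 = 0.01044 W
  P_R6 = (0.1214 - 0.1214)²/1.8 = 0.0000000001205 W
  P_R7 = (0.04233 - 0.1214)²/56000 = 0.0000001117 W
  P_R8 = (0 - 0.1214)²/56 = 0.0002633 W
P_total = P_R1 + P_R2 + P_R3 + P_R4 + P_R5 + P_R6 + P_R7 + P_R8 = 0.01115 W

Final answer: 0.01115 W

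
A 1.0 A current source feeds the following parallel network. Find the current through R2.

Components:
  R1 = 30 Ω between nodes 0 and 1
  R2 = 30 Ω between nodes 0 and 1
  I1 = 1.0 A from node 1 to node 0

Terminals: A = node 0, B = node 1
All resistors sit directly between nodes 0 and 1, so they are in parallel and share one voltage V; the full source current 1 A splits among them.
1/R_par = 1/30 + 1/30 = 0.06667 S  =>  R_par = 15 Ω
V = I × R_par = 1 × 15 = 15 V
I_R2 = V/R2 = 15/30 = 0.5 A

Final answer: 0.5 A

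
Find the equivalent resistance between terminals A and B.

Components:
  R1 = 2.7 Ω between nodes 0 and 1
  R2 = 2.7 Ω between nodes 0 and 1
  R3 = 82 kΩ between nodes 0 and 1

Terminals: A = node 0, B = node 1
Reduce the network between node 0 (A) and node 1 (B) by series/parallel combination:
  Rp1 = R1 ‖ R2 ‖ R3 (parallel, all between nodes 0 and 1) = 1/(1/2.7 + 1/2.7 + 1/82000) = 1.35 Ω
R_eq = 1.35 Ω

Final answer: 1.35 Ω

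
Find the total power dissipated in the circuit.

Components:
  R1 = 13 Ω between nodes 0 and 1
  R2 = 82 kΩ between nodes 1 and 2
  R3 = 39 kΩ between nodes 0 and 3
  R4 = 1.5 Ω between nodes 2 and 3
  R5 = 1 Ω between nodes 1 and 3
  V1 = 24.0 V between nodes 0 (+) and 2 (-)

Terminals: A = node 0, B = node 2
Nodal analysis, taking node 2 as the 0 V reference.
Source V1 fixes V_0 = 24 V.
KCL at each unknown node (sum of currents leaving = 0; resistances in Ω):
  Node 1: (V_1 - 24)/13 + (V_1 - 0)/82000 + (V_1 - V_3)/1 = 0
  Node 3: (V_3 - 24)/39000 + (V_3 - 0)/1.5 + (V_3 - V_1)/1 = 0
Collecting terms (coefficients in siemens):
  1.077·V_1 - 1·V_3 = 1.846
  1.667·V_3 - 1·V_1 = 0.0006154
Determinant D = (1.077)(1.667) - (-1)(-1) = 0.7949
V_1 = [(1.846)(1.667) - (-1)(0.0006154)]/D = 3.872 V
V_3 = [(1.077)(0.0006154) - (1.846)(-1)]/D = 2.323 V
Power in each resistor, P = (ΔV)²/R:
  P_R1 = (24 - 3.872)²/13 = 31.17 W
  P_R2 = (3.872 - 0)²/82000 = 0.0001828 W
  P_R3 = (24 - 2.323)²/39000 = 0.01205 W
  P_R4 = (0 - 2.323)²/1.5 = 3.598 W
  P_R5 = (3.872 - 2.323)²/1 = 2.397 W
P_total = P_R1 + P_R2 + P_R3 + P_R4 + P_R5 = 37.17 W

Final answer: 37.17 W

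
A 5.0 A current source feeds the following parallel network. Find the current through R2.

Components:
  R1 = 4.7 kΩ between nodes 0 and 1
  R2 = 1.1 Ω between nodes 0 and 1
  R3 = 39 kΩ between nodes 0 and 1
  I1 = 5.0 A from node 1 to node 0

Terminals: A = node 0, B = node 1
All resistors sit directly between nodes 0 and 1, so they are in parallel and share one voltage V; the full source current 5 A splits among them.
1/R_par = 1/4700 + 1/1.1 + 1/39000 = 0.9093 S  =>  R_par = 1.1 Ω
V = I × R_par = 5 × 1.1 = 5.499 V
I_R2 = V/R2 = 5.499/1.1 = 4.999 A

Final answer: 4.999 A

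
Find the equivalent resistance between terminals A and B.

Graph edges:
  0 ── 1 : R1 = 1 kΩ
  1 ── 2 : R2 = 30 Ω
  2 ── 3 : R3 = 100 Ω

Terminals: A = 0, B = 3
Reduce the network between node 0 (A) and node 3 (B) by series/parallel combination:
  Rs1 = R1 + R2 (series, joined only at node 1) = 1000 + 30 = 1030 Ω
  Rs2 = R3 + Rs1 (series, joined only at node 2) = 100 + 1030 = 1130 Ω
R_eq = 1.13 kΩ

Final answer: 1.13 kΩ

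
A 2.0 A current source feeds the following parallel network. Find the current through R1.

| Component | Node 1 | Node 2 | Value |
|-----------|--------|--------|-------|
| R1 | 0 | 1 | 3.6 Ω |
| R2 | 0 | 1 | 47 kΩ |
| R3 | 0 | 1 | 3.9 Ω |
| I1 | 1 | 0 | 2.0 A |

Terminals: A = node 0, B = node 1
All resistors sit directly between nodes 0 and 1, so they are in parallel and share one voltage V; the full source current 2 A splits among them.
1/R_par = 1/3.6 + 1/47000 + 1/3.9 = 0.5342 S  =>  R_par = 1.872 Ω
V = I × R_par = 2 × 1.872 = 3.744 V
I_R1 = V/R1 = 3.744/3.6 = 1.04 A

Final answer: 1.04 A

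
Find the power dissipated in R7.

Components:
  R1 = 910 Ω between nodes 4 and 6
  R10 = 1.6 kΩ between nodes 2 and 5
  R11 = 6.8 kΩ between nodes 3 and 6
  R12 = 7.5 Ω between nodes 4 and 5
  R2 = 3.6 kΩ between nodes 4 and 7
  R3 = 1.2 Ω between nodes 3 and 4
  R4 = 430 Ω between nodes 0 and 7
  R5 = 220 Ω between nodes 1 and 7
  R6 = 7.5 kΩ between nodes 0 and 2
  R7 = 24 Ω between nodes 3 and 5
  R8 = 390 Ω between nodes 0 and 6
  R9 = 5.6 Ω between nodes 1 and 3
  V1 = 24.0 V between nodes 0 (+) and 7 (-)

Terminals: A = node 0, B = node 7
Nodal analysis, taking node 7 as the 0 V reference.
Source V1 fixes V_0 = 24 V.
KCL at each unknown node (sum of currents leaving = 0; resistances in Ω):
  Node 1: (V_1 - 0)/220 + (V_1 - V_3)/5.6 = 0
  Node 2: (V_2 - 24)/7500 + (V_2 - V_5)/1600 = 0
  Node 3: (V_3 - V_4)/1.2 + (V_3 - V_5)/24 + (V_3 - V_1)/5.6 + (V_3 - V_6)/6800 = 0
  Node 4: (V_4 - V_6)/910 + (V_4 - 0)/3600 + (V_4 - V_3)/1.2 + (V_4 - V_5)/7.5 = 0
  Node 5: (V_5 - V_3)/24 + (V_5 - V_2)/1600 + (V_5 - V_4)/7.5 = 0
  Node 6: (V_6 - V_4)/910 + (V_6 - 24)/390 + (V_6 - V_3)/6800 = 0
Collecting terms (coefficients in siemens):
  0.1831·V_1 - 0.1786·V_3 = 0
  0.0007583·V_2 - 0.000625·V_5 = 0.0032
  1.054·V_3 - 0.1786·V_1 - 0.8333·V_4 - 0.04167·V_5 - 0.0001471·V_6 = 0
  0.968·V_4 - 0.8333·V_3 - 0.1333·V_5 - 0.001099·V_6 = 0
  0.1756·V_5 - 0.000625·V_2 - 0.04167·V_3 - 0.1333·V_4 = 0
  0.00381·V_6 - 0.0001471·V_3 - 0.001099·V_4 = 0.06154
Solving these 6 simultaneous equations (Gaussian elimination) gives:
  V_1 = 3.919 V, V_2 = 7.553 V, V_3 = 4.019 V, V_4 = 4.036 V
  V_5 = 4.045 V, V_6 = 17.47 V
I_R7 = (V_3 - V_5)/R7 = (4.019 - 4.045)/24 = -0.001084 A
P_R7 = I_R7² × R7 = (-0.001084)² × 24 = 0.0000282 W

Final answer: 2.82e-05 W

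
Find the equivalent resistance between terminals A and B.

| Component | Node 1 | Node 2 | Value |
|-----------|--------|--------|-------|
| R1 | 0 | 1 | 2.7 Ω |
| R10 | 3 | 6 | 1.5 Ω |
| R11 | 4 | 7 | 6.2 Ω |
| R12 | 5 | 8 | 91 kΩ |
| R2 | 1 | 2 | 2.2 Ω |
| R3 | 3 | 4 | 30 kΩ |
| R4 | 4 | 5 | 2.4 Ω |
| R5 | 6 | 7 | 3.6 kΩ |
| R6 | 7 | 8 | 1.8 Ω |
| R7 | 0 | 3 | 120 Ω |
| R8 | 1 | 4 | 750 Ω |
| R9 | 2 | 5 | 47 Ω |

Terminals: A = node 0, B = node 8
The network is not a plain series/parallel combination. Inject a 1 A test current into terminal A (node 0) and return it from terminal B (node 8); then R_eq = V_A / (1 A).
Nodal analysis, taking node 8 as the 0 V reference.
Current source I_test pushes 1 A into node 0 and draws it out of node 8.
KCL at each unknown node (sum of currents leaving = 0; resistances in Ω):
  Node 0: (V_0 - V_1)/2.7 + (V_0 - V_3)/120 - 1 = 0
  Node 1: (V_1 - V_0)/2.7 + (V_1 - V_2)/2.2 + (V_1 - V_4)/750 = 0
  Node 2: (V_2 - V_1)/2.2 + (V_2 - V_5)/47 = 0
  Node 3: (V_3 - V_0)/120 + (V_3 - V_4)/30000 + (V_3 - V_6)/1.5 = 0
  Node 4: (V_4 - V_1)/750 + (V_4 - V_3)/30000 + (V_4 - V_5)/2.4 + (V_4 - V_7)/6.2 = 0
  Node 5: (V_5 - V_2)/47 + (V_5 - V_4)/2.4 + (V_5 - 0)/91000 = 0
  Node 6: (V_6 - V_3)/1.5 + (V_6 - V_7)/3600 = 0
  Node 7: (V_7 - V_4)/6.2 + (V_7 - V_6)/3600 + (V_7 - 0)/1.8 = 0
Collecting terms (coefficients in siemens):
  0.3787·V_0 - 0.3704·V_1 - 0.008333·V_3 = 1
  0.8262·V_1 - 0.3704·V_0 - 0.4545·V_2 - 0.001333·V_4 = 0
  0.4758·V_2 - 0.4545·V_1 - 0.02128·V_5 = 0
  0.675·V_3 - 0.008333·V_0 - 0.00003333·V_4 - 0.6667·V_6 = 0
  0.5793·V_4 - 0.001333·V_1 - 0.00003333·V_3 - 0.4167·V_5 - 0.1613·V_7 = 0
  0.438·V_5 - 0.02128·V_2 - 0.4167·V_4 = 0
  0.6669·V_6 - 0.6667·V_3 - 0.0002778·V_7 = 0
  0.7171·V_7 - 0.1613·V_4 - 0.0002778·V_6 = 0
Solving these 8 simultaneous equations (Gaussian elimination) gives:
  V_0 = 58.03 V, V_1 = 55.38 V, V_2 = 53.36 V, V_3 = 56.03 V
  V_4 = 7.906 V, V_5 = 10.11 V, V_6 = 56.01 V, V_7 = 1.8 V
R_eq = V_0 / 1 A = 58.03 Ω

Final answer: 58.03 Ω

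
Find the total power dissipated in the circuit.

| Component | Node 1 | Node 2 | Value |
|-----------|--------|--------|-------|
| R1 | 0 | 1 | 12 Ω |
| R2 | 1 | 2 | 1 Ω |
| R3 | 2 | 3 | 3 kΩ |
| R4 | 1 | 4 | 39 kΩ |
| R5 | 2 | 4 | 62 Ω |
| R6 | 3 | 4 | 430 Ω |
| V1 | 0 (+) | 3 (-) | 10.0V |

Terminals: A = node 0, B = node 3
Nodal analysis, taking node 3 as the 0 V reference.
Source V1 fixes V_0 = 10 V.
KCL at each unknown node (sum of currents leaving = 0; resistances in Ω):
  Node 1: (V_1 - 10)/12 + (V_1 - V_2)/1 + (V_1 - V_4)/39000 = 0
  Node 2: (V_2 - V_1)/1 + (V_2 - 0)/3000 + (V_2 - V_4)/62 = 0
  Node 4: (V_4 - V_1)/39000 + (V_4 - V_2)/62 + (V_4 - 0)/430 = 0
Collecting terms (coefficients in siemens):
  1.083·V_1 - 1·V_2 - 0.00002564·V_4 = 0.8333
  1.016·V_2 - 1·V_1 - 0.01613·V_4 = 0
  0.01848·V_4 - 0.00002564·V_1 - 0.01613·V_2 = 0
Solving these 3 simultaneous equations (Gaussian elimination) gives:
  V_1 = 9.725 V, V_2 = 9.702 V, V_4 = 8.481 V
Power in each resistor, P = (ΔV)²/R:
  P_R1 = (10 - 9.725)²/12 = 0.006324 W
  P_R2 = (9.725 - 9.702)²/1 = 0.0005255 W
  P_R3 = (9.702 - 0)²/3000 = 0.03137 W
  P_R4 = (9.725 - 8.481)²/39000 = 0.00003966 W
  P_R5 = (9.702 - 8.481)²/62 = 0.02404 W
  P_R6 = (0 - 8.481)²/430 = 0.1673 W
P_total = P_R1 + P_R2 + P_R3 + P_R4 + P_R5 + P_R6 = 0.2296 W

Final answer: 0.2296 W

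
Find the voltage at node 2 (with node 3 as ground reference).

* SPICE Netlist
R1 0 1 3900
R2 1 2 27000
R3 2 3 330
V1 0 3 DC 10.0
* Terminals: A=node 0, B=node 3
Nodal analysis, taking node 3 as the 0 V reference.
Source V1 fixes V_0 = 10 V.
KCL at each unknown node (sum of currents leaving = 0; resistances in Ω):
  Node 1: (V_1 - 10)/3900 + (V_1 - V_2)/27000 = 0
  Node 2: (V_2 - V_1)/27000 + (V_2 - 0)/330 = 0
Collecting terms (coefficients in siemens):
  0.0002934·V_1 - 0.00003704·V_2 = 0.002564
  0.003067·V_2 - 0.00003704·V_1 = 0
Determinant D = (0.0002934)(0.003067) - (-0.00003704)(-0.00003704) = 0.0000008987
V_1 = [(0.002564)(0.003067) - (-0.00003704)(0)]/D = 8.751 V
V_2 = [(0.0002934)(0) - (0.002564)(-0.00003704)]/D = 0.1057 V
The requested potential is V_2 = 0.1057 V.

Final answer: V_2 = 0.1057 V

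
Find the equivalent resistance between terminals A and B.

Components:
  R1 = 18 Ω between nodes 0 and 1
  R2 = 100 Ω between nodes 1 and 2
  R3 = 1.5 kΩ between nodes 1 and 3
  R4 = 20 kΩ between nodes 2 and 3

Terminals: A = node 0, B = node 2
Reduce the network between node 0 (A) and node 2 (B) by series/parallel combination:
  Rs1 = R3 + R4 (series, joined only at node 3) = 1500 + 20000 = 21500 Ω
  Rp1 = R2 ‖ Rs1 (parallel, both between nodes 1 and 2) = 1/(1/100 + 1/21500) = 99.54 Ω
  Rs2 = R1 + Rp1 (series, joined only at node 1) = 18 + 99.54 = 117.5 Ω
R_eq = 117.5 Ω

Final answer: 117.5 Ω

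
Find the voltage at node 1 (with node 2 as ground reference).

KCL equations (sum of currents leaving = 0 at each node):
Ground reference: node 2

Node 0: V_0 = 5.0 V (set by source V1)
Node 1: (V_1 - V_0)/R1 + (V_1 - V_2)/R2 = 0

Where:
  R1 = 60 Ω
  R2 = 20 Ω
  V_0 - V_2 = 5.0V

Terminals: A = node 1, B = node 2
Nodal analysis, taking node 2 as the 0 V reference.
Source V1 fixes V_0 = 5 V.
KCL at each unknown node (sum of currents leaving = 0; resistances in Ω):
  Node 1: (V_1 - 5)/60 + (V_1 - 0)/20 = 0
Collecting terms: 0.06667 × V_1 = 0.08333  =>  V_1 = 1.25 V
The requested potential is V_1 = 1.25 V.

Final answer: V_1 = 1.25 V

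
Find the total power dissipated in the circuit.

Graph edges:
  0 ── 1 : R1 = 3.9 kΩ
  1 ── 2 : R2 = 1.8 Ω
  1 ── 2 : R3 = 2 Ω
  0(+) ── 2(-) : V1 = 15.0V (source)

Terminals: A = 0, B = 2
Nodal analysis, taking node 2 as the 0 V reference.
Source V1 fixes V_0 = 15 V.
KCL at each unknown node (sum of currents leaving = 0; resistances in Ω):
  Node 1: (V_1 - 15)/3900 + (V_1 - 0)/1.8 + (V_1 - 0)/2 = 0
Collecting terms: 1.056 × V_1 = 0.003846  =>  V_1 = 0.003643 V
Power in each resistor, P = (ΔV)²/R:
  P_R1 = (15 - 0.003643)²/3900 = 0.05766 W
  P_R2 = (0.003643 - 0)²/1.8 = 0.000007372 W
  P_R3 = (0.003643 - 0)²/2 = 0.000006635 W
P_total = P_R1 + P_R2 + P_R3 = 0.05768 W

Final answer: 0.05768 W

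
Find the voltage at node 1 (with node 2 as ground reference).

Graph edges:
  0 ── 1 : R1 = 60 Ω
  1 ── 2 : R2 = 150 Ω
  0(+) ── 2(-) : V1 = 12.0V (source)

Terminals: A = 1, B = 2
Nodal analysis, taking node 2 as the 0 V reference.
Source V1 fixes V_0 = 12 V.
KCL at each unknown node (sum of currents leaving = 0; resistances in Ω):
  Node 1: (V_1 - 12)/60 + (V_1 - 0)/150 = 0
Collecting terms: 0.02333 × V_1 = 0.2  =>  V_1 = 8.571 V
The requested potential is V_1 = 8.571 V.

Final answer: V_1 = 8.571 V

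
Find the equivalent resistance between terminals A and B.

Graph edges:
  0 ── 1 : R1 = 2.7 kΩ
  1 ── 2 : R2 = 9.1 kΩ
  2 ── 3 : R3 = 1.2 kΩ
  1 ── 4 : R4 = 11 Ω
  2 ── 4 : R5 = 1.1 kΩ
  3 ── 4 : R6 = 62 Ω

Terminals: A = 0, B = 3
The network is not a plain series/parallel combination. Inject a 1 A test current into terminal A (node 0) and return it from terminal B (node 3); then R_eq = V_A / (1 A).
Nodal analysis, taking node 3 as the 0 V reference.
Current source I_test pushes 1 A into node 0 and draws it out of node 3.
KCL at each unknown node (sum of currents leaving = 0; resistances in Ω):
  Node 0: (V_0 - V_1)/2700 - 1 = 0
  Node 1: (V_1 - V_0)/2700 + (V_1 - V_2)/9100 + (V_1 - V_4)/11 = 0
  Node 2: (V_2 - V_1)/9100 + (V_2 - 0)/1200 + (V_2 - V_4)/1100 = 0
  Node 4: (V_4 - V_1)/11 + (V_4 - V_2)/1100 + (V_4 - 0)/62 = 0
Collecting terms (coefficients in siemens):
  0.0003704·V_0 - 0.0003704·V_1 = 1
  0.09139·V_1 - 0.0003704·V_0 - 0.0001099·V_2 - 0.09091·V_4 = 0
  0.001852·V_2 - 0.0001099·V_1 - 0.0009091·V_4 = 0
  0.1079·V_4 - 0.09091·V_1 - 0.0009091·V_2 = 0
Solving these 4 simultaneous equations (Gaussian elimination) gives:
  V_0 = 2771 V, V_1 = 71.21 V, V_2 = 33.8 V, V_4 = 60.25 V
R_eq = V_0 / 1 A = 2771 Ω = 2.771 kΩ

Final answer: 2.771 kΩ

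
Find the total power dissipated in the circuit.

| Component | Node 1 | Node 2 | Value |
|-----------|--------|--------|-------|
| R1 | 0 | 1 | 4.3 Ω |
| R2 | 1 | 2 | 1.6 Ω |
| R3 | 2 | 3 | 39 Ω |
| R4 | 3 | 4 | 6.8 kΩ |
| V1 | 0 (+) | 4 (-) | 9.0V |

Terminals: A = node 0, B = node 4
Nodal analysis, taking node 4 as the 0 V reference.
Source V1 fixes V_0 = 9 V.
KCL at each unknown node (sum of currents leaving = 0; resistances in Ω):
  Node 1: (V_1 - 9)/4.3 + (V_1 - V_2)/1.6 = 0
  Node 2: (V_2 - V_1)/1.6 + (V_2 - V_3)/39 = 0
  Node 3: (V_3 - V_2)/39 + (V_3 - 0)/6800 = 0
Collecting terms (coefficients in siemens):
  0.8576·V_1 - 0.625·V_2 = 2.093
  0.6506·V_2 - 0.625·V_1 - 0.02564·V_3 = 0
  0.02579·V_3 - 0.02564·V_2 = 0
Solving these 3 simultaneous equations (Gaussian elimination) gives:
  V_1 = 8.994 V, V_2 = 8.992 V, V_3 = 8.941 V
Power in each resistor, P = (ΔV)²/R:
  P_R1 = (9 - 8.994)²/4.3 = 0.000007434 W
  P_R2 = (8.994 - 8.992)²/1.6 = 0.000002766 W
  P_R3 = (8.992 - 8.941)²/39 = 0.00006742 W
  P_R4 = (8.941 - 0)²/6800 = 0.01176 W
P_total = P_R1 + P_R2 + P_R3 + P_R4 = 0.01183 W

Final answer: 0.01183 W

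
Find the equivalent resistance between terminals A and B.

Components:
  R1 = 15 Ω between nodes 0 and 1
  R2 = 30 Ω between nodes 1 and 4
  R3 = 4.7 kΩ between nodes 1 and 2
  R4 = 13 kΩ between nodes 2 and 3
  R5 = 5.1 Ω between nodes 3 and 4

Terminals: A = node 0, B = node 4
Reduce the network between node 0 (A) and node 4 (B) by series/parallel combination:
  Rs1 = R3 + R4 (series, joined only at node 2) = 4700 + 13000 = 17700 Ω
  Rs2 = R5 + Rs1 (series, joined only at node 3) = 5.1 + 17700 = 17710 Ω
  Rp1 = R2 ‖ Rs2 (parallel, both between nodes 1 and 4) = 1/(1/30 + 1/17710) = 29.95 Ω
  Rs3 = R1 + Rp1 (series, joined only at node 1) = 15 + 29.95 = 44.95 Ω
R_eq = 44.95 Ω

Final answer: 44.95 Ω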